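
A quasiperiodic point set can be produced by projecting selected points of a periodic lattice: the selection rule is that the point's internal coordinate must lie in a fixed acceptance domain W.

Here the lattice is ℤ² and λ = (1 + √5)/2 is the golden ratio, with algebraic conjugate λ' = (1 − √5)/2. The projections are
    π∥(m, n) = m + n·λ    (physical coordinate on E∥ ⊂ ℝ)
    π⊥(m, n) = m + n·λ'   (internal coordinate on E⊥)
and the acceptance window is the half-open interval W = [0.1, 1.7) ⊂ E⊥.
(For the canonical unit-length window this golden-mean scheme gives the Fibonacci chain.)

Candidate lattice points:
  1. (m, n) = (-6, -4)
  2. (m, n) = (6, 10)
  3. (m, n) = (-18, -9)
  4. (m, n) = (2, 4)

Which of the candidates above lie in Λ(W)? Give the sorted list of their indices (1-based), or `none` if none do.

none

Compute λ' = (1−√5)/2 = -0.6180, so π⊥(m,n) = m -0.6180·n.
#1 (-6,-4): internal coord -6 + (-4)·λ' = -3.5279; -3.5279 ∉ [0.1, 1.7) → out
#2 (6,10): internal coord 6 + (10)·λ' = -0.1803; -0.1803 ∉ [0.1, 1.7) → out
#3 (-18,-9): internal coord -18 + (-9)·λ' = -12.4377; -12.4377 ∉ [0.1, 1.7) → out
#4 (2,4): internal coord 2 + (4)·λ' = -0.4721; -0.4721 ∉ [0.1, 1.7) → out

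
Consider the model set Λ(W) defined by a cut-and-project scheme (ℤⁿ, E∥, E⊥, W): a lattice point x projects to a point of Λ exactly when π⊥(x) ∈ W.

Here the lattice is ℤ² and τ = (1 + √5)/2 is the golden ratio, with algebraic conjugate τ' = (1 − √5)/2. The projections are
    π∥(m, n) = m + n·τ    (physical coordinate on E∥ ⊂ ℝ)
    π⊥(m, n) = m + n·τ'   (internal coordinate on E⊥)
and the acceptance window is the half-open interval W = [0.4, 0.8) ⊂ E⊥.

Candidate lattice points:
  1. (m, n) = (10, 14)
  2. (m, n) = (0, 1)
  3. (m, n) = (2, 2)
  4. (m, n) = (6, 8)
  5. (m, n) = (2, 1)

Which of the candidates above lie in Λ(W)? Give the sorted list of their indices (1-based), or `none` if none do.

τ' = (1−√5)/2 ≈ -0.61803.
candidate 1: (m,n)=(10,14) → π∥ = 10+14·τ ≈ 32.65248, π⊥ = 10+14·τ' ≈ 1.34752 ∉ [0.4, 0.8) ⇒ out
candidate 2: (m,n)=(0,1) → π∥ = 0+1·τ ≈ 1.61803, π⊥ = 0+1·τ' ≈ -0.61803 ∉ [0.4, 0.8) ⇒ out
candidate 3: (m,n)=(2,2) → π∥ = 2+2·τ ≈ 5.23607, π⊥ = 2+2·τ' ≈ 0.76393 ∈ [0.4, 0.8) ⇒ IN Λ
candidate 4: (m,n)=(6,8) → π∥ = 6+8·τ ≈ 18.94427, π⊥ = 6+8·τ' ≈ 1.05573 ∉ [0.4, 0.8) ⇒ out
candidate 5: (m,n)=(2,1) → π∥ = 2+1·τ ≈ 3.61803, π⊥ = 2+1·τ' ≈ 1.38197 ∉ [0.4, 0.8) ⇒ out

3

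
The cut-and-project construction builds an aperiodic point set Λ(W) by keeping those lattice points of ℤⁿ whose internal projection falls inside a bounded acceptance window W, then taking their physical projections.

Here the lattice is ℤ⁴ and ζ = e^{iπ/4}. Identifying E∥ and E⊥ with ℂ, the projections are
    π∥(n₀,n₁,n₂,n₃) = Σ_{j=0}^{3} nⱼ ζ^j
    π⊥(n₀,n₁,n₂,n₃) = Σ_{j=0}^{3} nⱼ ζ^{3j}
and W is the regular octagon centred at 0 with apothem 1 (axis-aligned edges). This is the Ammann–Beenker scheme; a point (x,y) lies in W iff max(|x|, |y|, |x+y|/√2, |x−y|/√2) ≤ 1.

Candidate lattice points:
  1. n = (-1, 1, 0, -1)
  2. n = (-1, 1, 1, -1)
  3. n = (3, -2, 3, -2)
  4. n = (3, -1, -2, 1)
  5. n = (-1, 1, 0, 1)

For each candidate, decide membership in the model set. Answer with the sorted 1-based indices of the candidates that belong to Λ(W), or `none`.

With ζ = e^{iπ/4} the internal vectors are ζ^0,ζ^3,ζ^6,ζ^9.
#1 (-1, 1, 0, -1): internal (-2.41421, 0.00000); octagon support 2.41421 vs apothem 1 → ∉ W
#2 (-1, 1, 1, -1): internal (-2.41421, -1.00000); octagon support 2.41421 vs apothem 1 → ∉ W
#3 (3, -2, 3, -2): internal (3.00000, -5.82843); octagon support 6.24264 vs apothem 1 → ∉ W
#4 (3, -1, -2, 1): internal (4.41421, 2.00000); octagon support 4.53553 vs apothem 1 → ∉ W
#5 (-1, 1, 0, 1): internal (-1.00000, 1.41421); octagon support 1.70711 vs apothem 1 → ∉ W

none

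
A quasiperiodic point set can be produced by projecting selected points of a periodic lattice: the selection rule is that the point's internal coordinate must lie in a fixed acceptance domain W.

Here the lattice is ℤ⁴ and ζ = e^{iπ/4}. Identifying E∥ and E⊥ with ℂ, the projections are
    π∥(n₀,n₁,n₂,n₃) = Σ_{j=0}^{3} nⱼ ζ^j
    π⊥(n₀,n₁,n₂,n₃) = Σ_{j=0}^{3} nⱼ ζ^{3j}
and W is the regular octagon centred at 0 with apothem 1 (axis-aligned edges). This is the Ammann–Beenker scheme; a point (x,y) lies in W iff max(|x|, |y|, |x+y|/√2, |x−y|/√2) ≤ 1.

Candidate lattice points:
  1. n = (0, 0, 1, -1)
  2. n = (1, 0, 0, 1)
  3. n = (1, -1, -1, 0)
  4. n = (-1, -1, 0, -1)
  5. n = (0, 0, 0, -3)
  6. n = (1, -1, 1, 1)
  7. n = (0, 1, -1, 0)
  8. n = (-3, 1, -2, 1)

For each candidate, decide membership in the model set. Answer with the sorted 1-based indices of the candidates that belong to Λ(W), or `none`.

none

π⊥(n) = n₀ + n₁ζ³ + n₂ζ⁶ + n₃ζ⁹ where ζ = e^{iπ/4}.
candidate 1: n = (0, 0, 1, -1) → π⊥ ≈ (-0.70711, -1.70711); max(|x|,|y|,|x±y|/√2) = 1.70711 > 1 ⇒ ∉ W
candidate 2: n = (1, 0, 0, 1) → π⊥ ≈ (+1.70711, +0.70711); max(|x|,|y|,|x±y|/√2) = 1.70711 > 1 ⇒ ∉ W
candidate 3: n = (1, -1, -1, 0) → π⊥ ≈ (+1.70711, +0.29289); max(|x|,|y|,|x±y|/√2) = 1.70711 > 1 ⇒ ∉ W
candidate 4: n = (-1, -1, 0, -1) → π⊥ ≈ (-1.00000, -1.41421); max(|x|,|y|,|x±y|/√2) = 1.70711 > 1 ⇒ ∉ W
candidate 5: n = (0, 0, 0, -3) → π⊥ ≈ (-2.12132, -2.12132); max(|x|,|y|,|x±y|/√2) = 3.00000 > 1 ⇒ ∉ W
candidate 6: n = (1, -1, 1, 1) → π⊥ ≈ (+2.41421, -1.00000); max(|x|,|y|,|x±y|/√2) = 2.41421 > 1 ⇒ ∉ W
candidate 7: n = (0, 1, -1, 0) → π⊥ ≈ (-0.70711, +1.70711); max(|x|,|y|,|x±y|/√2) = 1.70711 > 1 ⇒ ∉ W
candidate 8: n = (-3, 1, -2, 1) → π⊥ ≈ (-3.00000, +3.41421); max(|x|,|y|,|x±y|/√2) = 4.53553 > 1 ⇒ ∉ W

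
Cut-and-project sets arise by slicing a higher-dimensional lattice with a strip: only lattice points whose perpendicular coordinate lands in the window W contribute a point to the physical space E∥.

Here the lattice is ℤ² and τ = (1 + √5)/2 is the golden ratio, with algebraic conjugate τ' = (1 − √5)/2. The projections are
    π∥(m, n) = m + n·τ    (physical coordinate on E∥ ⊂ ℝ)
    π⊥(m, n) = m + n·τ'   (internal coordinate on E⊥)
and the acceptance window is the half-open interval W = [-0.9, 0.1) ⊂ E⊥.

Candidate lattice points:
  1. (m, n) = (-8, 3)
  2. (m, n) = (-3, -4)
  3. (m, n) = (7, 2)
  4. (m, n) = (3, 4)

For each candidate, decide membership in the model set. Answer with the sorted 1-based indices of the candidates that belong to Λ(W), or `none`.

Compute τ' = (1−√5)/2 = -0.6180, so π⊥(m,n) = m -0.6180·n.
candidate 1: (m,n)=(-8,3) → π∥ = -8+3·τ ≈ -3.1459, π⊥ = -8+3·τ' ≈ -9.8541 ∉ [-0.9, 0.1) ⇒ out
candidate 2: (m,n)=(-3,-4) → π∥ = -3-4·τ ≈ -9.4721, π⊥ = -3-4·τ' ≈ -0.5279 ∈ [-0.9, 0.1) ⇒ IN Λ
candidate 3: (m,n)=(7,2) → π∥ = 7+2·τ ≈ 10.2361, π⊥ = 7+2·τ' ≈ 5.7639 ∉ [-0.9, 0.1) ⇒ out
candidate 4: (m,n)=(3,4) → π∥ = 3+4·τ ≈ 9.4721, π⊥ = 3+4·τ' ≈ 0.5279 ∉ [-0.9, 0.1) ⇒ out

2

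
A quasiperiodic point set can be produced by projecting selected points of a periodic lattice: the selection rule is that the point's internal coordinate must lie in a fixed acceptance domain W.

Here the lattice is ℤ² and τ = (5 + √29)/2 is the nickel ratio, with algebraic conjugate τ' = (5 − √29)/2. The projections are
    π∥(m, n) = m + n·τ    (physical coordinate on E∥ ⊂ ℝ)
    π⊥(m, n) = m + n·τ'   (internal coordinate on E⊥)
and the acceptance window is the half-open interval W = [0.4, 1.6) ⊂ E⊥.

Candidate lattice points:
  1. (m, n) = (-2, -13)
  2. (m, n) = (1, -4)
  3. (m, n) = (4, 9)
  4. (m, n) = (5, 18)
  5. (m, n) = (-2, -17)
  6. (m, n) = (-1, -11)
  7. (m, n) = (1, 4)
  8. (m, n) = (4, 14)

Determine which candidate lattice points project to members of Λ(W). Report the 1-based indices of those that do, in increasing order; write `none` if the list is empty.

Numerically τ ≈ 5.19258 and τ' = −1/τ ≈ -0.19258.
#1 (-2,-13): internal coord -2 + (-13)·τ' = +0.50357; +0.50357 ∈ [0.4, 1.6) → IN Λ
#2 (1,-4): internal coord 1 + (-4)·τ' = +1.77033; +1.77033 ∉ [0.4, 1.6) → out
#3 (4,9): internal coord 4 + (9)·τ' = +2.26676; +2.26676 ∉ [0.4, 1.6) → out
#4 (5,18): internal coord 5 + (18)·τ' = +1.53352; +1.53352 ∈ [0.4, 1.6) → IN Λ
#5 (-2,-17): internal coord -2 + (-17)·τ' = +1.27390; +1.27390 ∈ [0.4, 1.6) → IN Λ
#6 (-1,-11): internal coord -1 + (-11)·τ' = +1.11841; +1.11841 ∈ [0.4, 1.6) → IN Λ
#7 (1,4): internal coord 1 + (4)·τ' = +0.22967; +0.22967 ∉ [0.4, 1.6) → out
#8 (4,14): internal coord 4 + (14)·τ' = +1.30385; +1.30385 ∈ [0.4, 1.6) → IN Λ

1, 4, 5, 6, 8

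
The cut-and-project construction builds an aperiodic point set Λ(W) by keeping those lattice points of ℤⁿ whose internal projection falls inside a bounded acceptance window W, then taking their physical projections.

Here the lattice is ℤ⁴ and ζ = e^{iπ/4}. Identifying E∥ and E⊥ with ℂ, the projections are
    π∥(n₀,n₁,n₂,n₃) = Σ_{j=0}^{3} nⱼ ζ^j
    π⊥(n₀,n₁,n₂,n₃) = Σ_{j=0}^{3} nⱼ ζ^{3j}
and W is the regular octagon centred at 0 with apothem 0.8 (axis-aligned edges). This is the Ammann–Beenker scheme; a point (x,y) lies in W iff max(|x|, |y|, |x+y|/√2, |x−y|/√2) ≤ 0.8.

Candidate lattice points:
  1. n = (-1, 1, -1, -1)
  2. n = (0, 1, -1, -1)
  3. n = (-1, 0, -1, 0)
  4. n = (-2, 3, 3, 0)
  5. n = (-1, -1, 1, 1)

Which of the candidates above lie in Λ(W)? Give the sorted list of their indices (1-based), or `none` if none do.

none

With ζ = e^{iπ/4} the internal vectors are ζ^0,ζ^3,ζ^6,ζ^9.
#1 (-1, 1, -1, -1): internal (-2.414214, 1.000000); octagon support 2.414214 vs apothem 0.8 → ∉ W
#2 (0, 1, -1, -1): internal (-1.414214, 1.000000); octagon support 1.707107 vs apothem 0.8 → ∉ W
#3 (-1, 0, -1, 0): internal (-1.000000, 1.000000); octagon support 1.414214 vs apothem 0.8 → ∉ W
#4 (-2, 3, 3, 0): internal (-4.121320, -0.878680); octagon support 4.121320 vs apothem 0.8 → ∉ W
#5 (-1, -1, 1, 1): internal (0.414214, -1.000000); octagon support 1.000000 vs apothem 0.8 → ∉ W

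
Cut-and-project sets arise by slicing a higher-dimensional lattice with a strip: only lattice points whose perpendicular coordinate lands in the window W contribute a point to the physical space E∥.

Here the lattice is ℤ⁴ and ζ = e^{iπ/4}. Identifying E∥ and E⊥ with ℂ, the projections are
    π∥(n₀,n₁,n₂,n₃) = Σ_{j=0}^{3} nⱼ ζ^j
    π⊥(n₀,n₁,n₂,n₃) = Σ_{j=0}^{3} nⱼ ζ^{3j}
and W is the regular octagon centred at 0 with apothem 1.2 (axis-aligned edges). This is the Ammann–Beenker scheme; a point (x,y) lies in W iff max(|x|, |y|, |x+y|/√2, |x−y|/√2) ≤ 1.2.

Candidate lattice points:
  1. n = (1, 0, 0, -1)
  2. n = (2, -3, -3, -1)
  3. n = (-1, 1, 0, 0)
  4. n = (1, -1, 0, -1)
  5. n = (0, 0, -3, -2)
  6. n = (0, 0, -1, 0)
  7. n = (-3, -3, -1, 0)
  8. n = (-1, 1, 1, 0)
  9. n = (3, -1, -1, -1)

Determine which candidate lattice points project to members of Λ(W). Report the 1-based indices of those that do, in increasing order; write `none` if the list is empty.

Internal map: ζ^{3j} for j=0..3 gives (1,0), (−√2/2,√2/2), (0,−1), (√2/2,√2/2).
candidate 1: n = (1, 0, 0, -1) → π⊥ ≈ (+0.292893, -0.707107); max(|x|,|y|,|x±y|/√2) = 0.707107 ≤ 1.2 ⇒ ∈ W
candidate 2: n = (2, -3, -3, -1) → π⊥ ≈ (+3.414214, +0.171573); max(|x|,|y|,|x±y|/√2) = 3.414214 > 1.2 ⇒ ∉ W
candidate 3: n = (-1, 1, 0, 0) → π⊥ ≈ (-1.707107, +0.707107); max(|x|,|y|,|x±y|/√2) = 1.707107 > 1.2 ⇒ ∉ W
candidate 4: n = (1, -1, 0, -1) → π⊥ ≈ (+1.000000, -1.414214); max(|x|,|y|,|x±y|/√2) = 1.707107 > 1.2 ⇒ ∉ W
candidate 5: n = (0, 0, -3, -2) → π⊥ ≈ (-1.414214, +1.585786); max(|x|,|y|,|x±y|/√2) = 2.121320 > 1.2 ⇒ ∉ W
candidate 6: n = (0, 0, -1, 0) → π⊥ ≈ (+0.000000, +1.000000); max(|x|,|y|,|x±y|/√2) = 1.000000 ≤ 1.2 ⇒ ∈ W
candidate 7: n = (-3, -3, -1, 0) → π⊥ ≈ (-0.878680, -1.121320); max(|x|,|y|,|x±y|/√2) = 1.414214 > 1.2 ⇒ ∉ W
candidate 8: n = (-1, 1, 1, 0) → π⊥ ≈ (-1.707107, -0.292893); max(|x|,|y|,|x±y|/√2) = 1.707107 > 1.2 ⇒ ∉ W
candidate 9: n = (3, -1, -1, -1) → π⊥ ≈ (+3.000000, -0.414214); max(|x|,|y|,|x±y|/√2) = 3.000000 > 1.2 ⇒ ∉ W

1, 6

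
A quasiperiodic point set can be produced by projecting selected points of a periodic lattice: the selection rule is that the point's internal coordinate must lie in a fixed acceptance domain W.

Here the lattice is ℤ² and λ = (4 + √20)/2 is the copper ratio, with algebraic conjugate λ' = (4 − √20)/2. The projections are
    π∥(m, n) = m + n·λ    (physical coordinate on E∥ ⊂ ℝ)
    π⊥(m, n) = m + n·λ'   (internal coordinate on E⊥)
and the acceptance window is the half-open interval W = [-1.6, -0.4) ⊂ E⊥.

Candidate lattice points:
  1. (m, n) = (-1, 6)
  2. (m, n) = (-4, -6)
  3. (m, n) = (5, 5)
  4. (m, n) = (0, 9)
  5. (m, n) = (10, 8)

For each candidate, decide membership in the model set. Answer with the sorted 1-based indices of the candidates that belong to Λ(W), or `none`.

Numerically λ ≈ 4.2361 and λ' = −1/λ ≈ -0.2361.
[1] lift (-1,6): star map gives -2.4164; window check -1.6 ≤ -2.4164 < -0.4 is false → out
[2] lift (-4,-6): star map gives -2.5836; window check -1.6 ≤ -2.5836 < -0.4 is false → out
[3] lift (5,5): star map gives 3.8197; window check -1.6 ≤ 3.8197 < -0.4 is false → out
[4] lift (0,9): star map gives -2.1246; window check -1.6 ≤ -2.1246 < -0.4 is false → out
[5] lift (10,8): star map gives 8.1115; window check -1.6 ≤ 8.1115 < -0.4 is false → out

none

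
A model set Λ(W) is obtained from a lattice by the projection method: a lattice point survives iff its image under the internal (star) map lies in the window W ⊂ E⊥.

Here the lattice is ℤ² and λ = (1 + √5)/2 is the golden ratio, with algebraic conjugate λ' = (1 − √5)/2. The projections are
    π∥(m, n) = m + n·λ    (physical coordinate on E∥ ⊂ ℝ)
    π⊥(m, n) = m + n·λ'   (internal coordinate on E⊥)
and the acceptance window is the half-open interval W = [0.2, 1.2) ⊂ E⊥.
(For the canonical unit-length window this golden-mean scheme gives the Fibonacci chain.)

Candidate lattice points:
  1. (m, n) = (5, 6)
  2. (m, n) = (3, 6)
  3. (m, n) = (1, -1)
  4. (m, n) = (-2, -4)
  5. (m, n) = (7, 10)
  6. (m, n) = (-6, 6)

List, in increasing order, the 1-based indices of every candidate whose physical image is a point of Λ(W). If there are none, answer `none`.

4, 5

λ' = (1−√5)/2 ≈ -0.618034.
candidate 1: (m,n)=(5,6) → π∥ = 5+6·λ ≈ 14.708204, π⊥ = 5+6·λ' ≈ 1.291796 ∉ [0.2, 1.2) ⇒ out
candidate 2: (m,n)=(3,6) → π∥ = 3+6·λ ≈ 12.708204, π⊥ = 3+6·λ' ≈ -0.708204 ∉ [0.2, 1.2) ⇒ out
candidate 3: (m,n)=(1,-1) → π∥ = 1-1·λ ≈ -0.618034, π⊥ = 1-1·λ' ≈ 1.618034 ∉ [0.2, 1.2) ⇒ out
candidate 4: (m,n)=(-2,-4) → π∥ = -2-4·λ ≈ -8.472136, π⊥ = -2-4·λ' ≈ 0.472136 ∈ [0.2, 1.2) ⇒ IN Λ
candidate 5: (m,n)=(7,10) → π∥ = 7+10·λ ≈ 23.180340, π⊥ = 7+10·λ' ≈ 0.819660 ∈ [0.2, 1.2) ⇒ IN Λ
candidate 6: (m,n)=(-6,6) → π∥ = -6+6·λ ≈ 3.708204, π⊥ = -6+6·λ' ≈ -9.708204 ∉ [0.2, 1.2) ⇒ out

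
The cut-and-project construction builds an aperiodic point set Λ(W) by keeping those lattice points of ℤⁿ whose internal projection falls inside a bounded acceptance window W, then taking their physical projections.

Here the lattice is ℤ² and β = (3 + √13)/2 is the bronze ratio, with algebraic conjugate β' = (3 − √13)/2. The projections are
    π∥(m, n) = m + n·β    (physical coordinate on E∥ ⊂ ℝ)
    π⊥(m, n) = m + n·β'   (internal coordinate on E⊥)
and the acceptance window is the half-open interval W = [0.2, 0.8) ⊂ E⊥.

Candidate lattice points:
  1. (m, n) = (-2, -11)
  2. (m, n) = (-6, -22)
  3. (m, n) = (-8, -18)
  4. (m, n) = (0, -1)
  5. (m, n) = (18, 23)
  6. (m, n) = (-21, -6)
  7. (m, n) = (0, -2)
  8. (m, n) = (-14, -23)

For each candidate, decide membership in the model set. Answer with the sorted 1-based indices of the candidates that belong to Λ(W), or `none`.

Compute β' = (3−√13)/2 = -0.302776, so π⊥(m,n) = m -0.302776·n.
[1] lift (-2,-11): star map gives 1.330532; window check 0.2 ≤ 1.330532 < 0.8 is false → out
[2] lift (-6,-22): star map gives 0.661064; window check 0.2 ≤ 0.661064 < 0.8 is true → IN Λ
[3] lift (-8,-18): star map gives -2.550039; window check 0.2 ≤ -2.550039 < 0.8 is false → out
[4] lift (0,-1): star map gives 0.302776; window check 0.2 ≤ 0.302776 < 0.8 is true → IN Λ
[5] lift (18,23): star map gives 11.036160; window check 0.2 ≤ 11.036160 < 0.8 is false → out
[6] lift (-21,-6): star map gives -19.183346; window check 0.2 ≤ -19.183346 < 0.8 is false → out
[7] lift (0,-2): star map gives 0.605551; window check 0.2 ≤ 0.605551 < 0.8 is true → IN Λ
[8] lift (-14,-23): star map gives -7.036160; window check 0.2 ≤ -7.036160 < 0.8 is false → out

2, 4, 7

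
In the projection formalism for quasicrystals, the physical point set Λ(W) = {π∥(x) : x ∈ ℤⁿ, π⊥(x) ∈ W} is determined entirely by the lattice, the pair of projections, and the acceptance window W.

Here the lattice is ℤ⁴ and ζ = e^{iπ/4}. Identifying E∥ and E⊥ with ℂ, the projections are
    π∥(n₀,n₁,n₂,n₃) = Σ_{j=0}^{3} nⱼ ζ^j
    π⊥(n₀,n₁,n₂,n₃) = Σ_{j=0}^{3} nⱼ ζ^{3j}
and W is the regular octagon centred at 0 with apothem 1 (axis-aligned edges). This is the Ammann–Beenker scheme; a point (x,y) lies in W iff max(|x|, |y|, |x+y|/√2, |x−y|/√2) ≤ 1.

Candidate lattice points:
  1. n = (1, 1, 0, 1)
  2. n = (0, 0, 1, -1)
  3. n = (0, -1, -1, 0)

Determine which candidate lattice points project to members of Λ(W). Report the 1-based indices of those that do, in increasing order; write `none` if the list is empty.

3

With ζ = e^{iπ/4} the internal vectors are ζ^0,ζ^3,ζ^6,ζ^9.
candidate 1: n = (1, 1, 0, 1) → π⊥ ≈ (+1.0000, +1.4142); max(|x|,|y|,|x±y|/√2) = 1.7071 > 1 ⇒ ∉ W
candidate 2: n = (0, 0, 1, -1) → π⊥ ≈ (-0.7071, -1.7071); max(|x|,|y|,|x±y|/√2) = 1.7071 > 1 ⇒ ∉ W
candidate 3: n = (0, -1, -1, 0) → π⊥ ≈ (+0.7071, +0.2929); max(|x|,|y|,|x±y|/√2) = 0.7071 ≤ 1 ⇒ ∈ W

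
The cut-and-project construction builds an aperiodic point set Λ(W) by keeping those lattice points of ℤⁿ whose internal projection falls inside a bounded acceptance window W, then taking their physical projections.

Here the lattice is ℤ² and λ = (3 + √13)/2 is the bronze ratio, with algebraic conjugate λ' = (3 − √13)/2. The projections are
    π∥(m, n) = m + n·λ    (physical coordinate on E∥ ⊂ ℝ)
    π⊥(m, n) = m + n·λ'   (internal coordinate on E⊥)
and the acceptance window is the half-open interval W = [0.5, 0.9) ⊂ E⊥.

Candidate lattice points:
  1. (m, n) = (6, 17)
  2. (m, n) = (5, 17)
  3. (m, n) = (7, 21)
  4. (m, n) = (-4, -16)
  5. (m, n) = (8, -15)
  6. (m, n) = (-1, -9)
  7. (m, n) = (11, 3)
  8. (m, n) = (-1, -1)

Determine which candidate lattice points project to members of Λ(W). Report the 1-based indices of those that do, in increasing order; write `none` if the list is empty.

1, 3, 4

Compute λ' = (3−√13)/2 = -0.3028, so π⊥(m,n) = m -0.3028·n.
[1] lift (6,17): star map gives 0.8528; window check 0.5 ≤ 0.8528 < 0.9 is true → IN Λ
[2] lift (5,17): star map gives -0.1472; window check 0.5 ≤ -0.1472 < 0.9 is false → out
[3] lift (7,21): star map gives 0.6417; window check 0.5 ≤ 0.6417 < 0.9 is true → IN Λ
[4] lift (-4,-16): star map gives 0.8444; window check 0.5 ≤ 0.8444 < 0.9 is true → IN Λ
[5] lift (8,-15): star map gives 12.5416; window check 0.5 ≤ 12.5416 < 0.9 is false → out
[6] lift (-1,-9): star map gives 1.7250; window check 0.5 ≤ 1.7250 < 0.9 is false → out
[7] lift (11,3): star map gives 10.0917; window check 0.5 ≤ 10.0917 < 0.9 is false → out
[8] lift (-1,-1): star map gives -0.6972; window check 0.5 ≤ -0.6972 < 0.9 is false → out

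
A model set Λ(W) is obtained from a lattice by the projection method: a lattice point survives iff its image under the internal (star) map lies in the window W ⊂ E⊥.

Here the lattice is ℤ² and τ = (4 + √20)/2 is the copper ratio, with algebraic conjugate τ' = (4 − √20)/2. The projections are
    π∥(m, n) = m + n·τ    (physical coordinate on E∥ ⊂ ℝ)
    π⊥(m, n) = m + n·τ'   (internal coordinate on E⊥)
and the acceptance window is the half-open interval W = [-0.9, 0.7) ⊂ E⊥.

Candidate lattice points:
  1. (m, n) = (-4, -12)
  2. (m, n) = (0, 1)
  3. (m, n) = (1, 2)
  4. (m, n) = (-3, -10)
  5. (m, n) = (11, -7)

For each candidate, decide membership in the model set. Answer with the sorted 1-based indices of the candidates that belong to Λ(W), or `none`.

Compute τ' = (4−√20)/2 = -0.2361, so π⊥(m,n) = m -0.2361·n.
[1] lift (-4,-12): star map gives -1.1672; window check -0.9 ≤ -1.1672 < 0.7 is false → out
[2] lift (0,1): star map gives -0.2361; window check -0.9 ≤ -0.2361 < 0.7 is true → IN Λ
[3] lift (1,2): star map gives 0.5279; window check -0.9 ≤ 0.5279 < 0.7 is true → IN Λ
[4] lift (-3,-10): star map gives -0.6393; window check -0.9 ≤ -0.6393 < 0.7 is true → IN Λ
[5] lift (11,-7): star map gives 12.6525; window check -0.9 ≤ 12.6525 < 0.7 is false → out

2, 3, 4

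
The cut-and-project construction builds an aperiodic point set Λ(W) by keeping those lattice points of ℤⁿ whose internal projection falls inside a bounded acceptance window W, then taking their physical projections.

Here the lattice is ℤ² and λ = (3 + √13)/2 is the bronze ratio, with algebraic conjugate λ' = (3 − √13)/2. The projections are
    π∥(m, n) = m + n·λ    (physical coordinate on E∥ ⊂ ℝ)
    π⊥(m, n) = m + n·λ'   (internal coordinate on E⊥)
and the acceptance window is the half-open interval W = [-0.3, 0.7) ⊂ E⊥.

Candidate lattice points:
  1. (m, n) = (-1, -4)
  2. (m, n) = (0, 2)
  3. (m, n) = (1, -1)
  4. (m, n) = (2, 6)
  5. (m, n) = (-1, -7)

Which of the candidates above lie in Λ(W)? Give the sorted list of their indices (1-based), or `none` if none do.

1, 4

Compute λ' = (3−√13)/2 = -0.3028, so π⊥(m,n) = m -0.3028·n.
candidate 1: (m,n)=(-1,-4) → π∥ = -1-4·λ ≈ -14.2111, π⊥ = -1-4·λ' ≈ 0.2111 ∈ [-0.3, 0.7) ⇒ IN Λ
candidate 2: (m,n)=(0,2) → π∥ = 0+2·λ ≈ 6.6056, π⊥ = 0+2·λ' ≈ -0.6056 ∉ [-0.3, 0.7) ⇒ out
candidate 3: (m,n)=(1,-1) → π∥ = 1-1·λ ≈ -2.3028, π⊥ = 1-1·λ' ≈ 1.3028 ∉ [-0.3, 0.7) ⇒ out
candidate 4: (m,n)=(2,6) → π∥ = 2+6·λ ≈ 21.8167, π⊥ = 2+6·λ' ≈ 0.1833 ∈ [-0.3, 0.7) ⇒ IN Λ
candidate 5: (m,n)=(-1,-7) → π∥ = -1-7·λ ≈ -24.1194, π⊥ = -1-7·λ' ≈ 1.1194 ∉ [-0.3, 0.7) ⇒ out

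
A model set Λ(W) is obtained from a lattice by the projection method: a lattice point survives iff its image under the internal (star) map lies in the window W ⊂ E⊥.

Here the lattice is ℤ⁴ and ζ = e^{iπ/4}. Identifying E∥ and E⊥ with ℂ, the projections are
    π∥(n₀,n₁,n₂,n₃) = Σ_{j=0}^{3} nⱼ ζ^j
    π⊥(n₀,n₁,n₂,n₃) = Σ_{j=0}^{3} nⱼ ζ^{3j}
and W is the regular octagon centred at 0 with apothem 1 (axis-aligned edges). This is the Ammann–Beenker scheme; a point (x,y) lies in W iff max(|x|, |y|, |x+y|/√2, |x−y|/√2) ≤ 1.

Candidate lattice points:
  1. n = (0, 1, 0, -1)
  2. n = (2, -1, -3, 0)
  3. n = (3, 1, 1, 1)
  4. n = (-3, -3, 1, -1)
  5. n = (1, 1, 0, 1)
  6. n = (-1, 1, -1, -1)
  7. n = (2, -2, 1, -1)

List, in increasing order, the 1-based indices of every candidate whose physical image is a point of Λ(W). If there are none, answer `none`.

Internal map: ζ^{3j} for j=0..3 gives (1,0), (−√2/2,√2/2), (0,−1), (√2/2,√2/2).
#1 (0, 1, 0, -1): internal (-1.414214, 0.000000); octagon support 1.414214 vs apothem 1 → ∉ W
#2 (2, -1, -3, 0): internal (2.707107, 2.292893); octagon support 3.535534 vs apothem 1 → ∉ W
#3 (3, 1, 1, 1): internal (3.000000, 0.414214); octagon support 3.000000 vs apothem 1 → ∉ W
#4 (-3, -3, 1, -1): internal (-1.585786, -3.828427); octagon support 3.828427 vs apothem 1 → ∉ W
#5 (1, 1, 0, 1): internal (1.000000, 1.414214); octagon support 1.707107 vs apothem 1 → ∉ W
#6 (-1, 1, -1, -1): internal (-2.414214, 1.000000); octagon support 2.414214 vs apothem 1 → ∉ W
#7 (2, -2, 1, -1): internal (2.707107, -3.121320); octagon support 4.121320 vs apothem 1 → ∉ W

none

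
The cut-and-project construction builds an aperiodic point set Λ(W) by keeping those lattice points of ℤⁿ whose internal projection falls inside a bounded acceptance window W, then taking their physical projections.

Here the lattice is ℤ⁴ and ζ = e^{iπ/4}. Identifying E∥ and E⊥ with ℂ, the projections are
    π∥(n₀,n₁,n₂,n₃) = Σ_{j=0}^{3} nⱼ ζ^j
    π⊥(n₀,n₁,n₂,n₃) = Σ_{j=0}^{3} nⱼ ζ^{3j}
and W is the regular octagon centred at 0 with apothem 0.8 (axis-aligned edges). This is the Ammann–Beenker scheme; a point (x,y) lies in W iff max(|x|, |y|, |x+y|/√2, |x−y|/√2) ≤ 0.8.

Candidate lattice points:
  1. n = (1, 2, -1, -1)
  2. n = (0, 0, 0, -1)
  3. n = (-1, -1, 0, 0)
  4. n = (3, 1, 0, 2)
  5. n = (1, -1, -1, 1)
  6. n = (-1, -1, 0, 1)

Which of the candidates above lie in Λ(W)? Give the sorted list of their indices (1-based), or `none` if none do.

Internal map: ζ^{3j} for j=0..3 gives (1,0), (−√2/2,√2/2), (0,−1), (√2/2,√2/2).
#1 (1, 2, -1, -1): internal (-1.12132, 1.70711); octagon support 2.00000 vs apothem 0.8 → ∉ W
#2 (0, 0, 0, -1): internal (-0.70711, -0.70711); octagon support 1.00000 vs apothem 0.8 → ∉ W
#3 (-1, -1, 0, 0): internal (-0.29289, -0.70711); octagon support 0.70711 vs apothem 0.8 → ∈ W
#4 (3, 1, 0, 2): internal (3.70711, 2.12132); octagon support 4.12132 vs apothem 0.8 → ∉ W
#5 (1, -1, -1, 1): internal (2.41421, 1.00000); octagon support 2.41421 vs apothem 0.8 → ∉ W
#6 (-1, -1, 0, 1): internal (0.41421, 0.00000); octagon support 0.41421 vs apothem 0.8 → ∈ W

3, 6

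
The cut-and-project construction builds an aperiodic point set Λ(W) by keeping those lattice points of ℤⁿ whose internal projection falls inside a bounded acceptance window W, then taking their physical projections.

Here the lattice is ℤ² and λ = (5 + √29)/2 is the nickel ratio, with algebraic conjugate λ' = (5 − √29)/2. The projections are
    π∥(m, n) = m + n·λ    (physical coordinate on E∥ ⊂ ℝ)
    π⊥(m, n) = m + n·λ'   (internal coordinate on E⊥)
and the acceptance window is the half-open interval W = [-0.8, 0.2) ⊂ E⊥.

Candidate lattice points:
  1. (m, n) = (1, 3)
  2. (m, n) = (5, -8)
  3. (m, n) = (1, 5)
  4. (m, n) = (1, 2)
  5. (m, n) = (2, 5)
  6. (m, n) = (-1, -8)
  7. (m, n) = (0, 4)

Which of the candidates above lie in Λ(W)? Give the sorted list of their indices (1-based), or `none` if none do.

Numerically λ ≈ 5.192582 and λ' = −1/λ ≈ -0.192582.
#1 (1,3): internal coord 1 + (3)·λ' = +0.422253; +0.422253 ∉ [-0.8, 0.2) → out
#2 (5,-8): internal coord 5 + (-8)·λ' = +6.540659; +6.540659 ∉ [-0.8, 0.2) → out
#3 (1,5): internal coord 1 + (5)·λ' = +0.037088; +0.037088 ∈ [-0.8, 0.2) → IN Λ
#4 (1,2): internal coord 1 + (2)·λ' = +0.614835; +0.614835 ∉ [-0.8, 0.2) → out
#5 (2,5): internal coord 2 + (5)·λ' = +1.037088; +1.037088 ∉ [-0.8, 0.2) → out
#6 (-1,-8): internal coord -1 + (-8)·λ' = +0.540659; +0.540659 ∉ [-0.8, 0.2) → out
#7 (0,4): internal coord 0 + (4)·λ' = -0.770330; -0.770330 ∈ [-0.8, 0.2) → IN Λ

3, 7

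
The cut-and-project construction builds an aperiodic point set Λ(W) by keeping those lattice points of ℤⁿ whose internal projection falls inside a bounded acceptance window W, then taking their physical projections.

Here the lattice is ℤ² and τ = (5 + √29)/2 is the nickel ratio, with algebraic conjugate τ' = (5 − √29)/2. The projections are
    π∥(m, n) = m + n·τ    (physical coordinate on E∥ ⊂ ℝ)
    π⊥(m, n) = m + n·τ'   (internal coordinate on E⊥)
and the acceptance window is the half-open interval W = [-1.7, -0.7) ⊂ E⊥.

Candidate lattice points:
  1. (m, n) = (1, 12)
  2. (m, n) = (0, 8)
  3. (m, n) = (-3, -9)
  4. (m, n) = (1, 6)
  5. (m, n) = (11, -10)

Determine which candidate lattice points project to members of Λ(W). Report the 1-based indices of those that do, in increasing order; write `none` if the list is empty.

Compute τ' = (5−√29)/2 = -0.19258, so π⊥(m,n) = m -0.19258·n.
#1 (1,12): internal coord 1 + (12)·τ' = -1.31099; -1.31099 ∈ [-1.7, -0.7) → IN Λ
#2 (0,8): internal coord 0 + (8)·τ' = -1.54066; -1.54066 ∈ [-1.7, -0.7) → IN Λ
#3 (-3,-9): internal coord -3 + (-9)·τ' = -1.26676; -1.26676 ∈ [-1.7, -0.7) → IN Λ
#4 (1,6): internal coord 1 + (6)·τ' = -0.15549; -0.15549 ∉ [-1.7, -0.7) → out
#5 (11,-10): internal coord 11 + (-10)·τ' = +12.92582; +12.92582 ∉ [-1.7, -0.7) → out

1, 2, 3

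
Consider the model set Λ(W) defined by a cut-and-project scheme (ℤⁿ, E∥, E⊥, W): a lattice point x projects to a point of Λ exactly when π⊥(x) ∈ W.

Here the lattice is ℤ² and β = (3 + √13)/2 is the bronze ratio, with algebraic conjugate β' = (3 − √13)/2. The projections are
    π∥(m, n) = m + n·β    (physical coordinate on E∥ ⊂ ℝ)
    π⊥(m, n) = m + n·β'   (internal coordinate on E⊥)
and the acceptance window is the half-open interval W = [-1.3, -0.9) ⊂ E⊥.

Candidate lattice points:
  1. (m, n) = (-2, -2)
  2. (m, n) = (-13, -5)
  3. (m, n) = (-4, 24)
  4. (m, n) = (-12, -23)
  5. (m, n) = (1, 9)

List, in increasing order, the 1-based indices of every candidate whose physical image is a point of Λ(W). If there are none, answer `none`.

none

Compute β' = (3−√13)/2 = -0.3028, so π⊥(m,n) = m -0.3028·n.
candidate 1: (m,n)=(-2,-2) → π∥ = -2-2·β ≈ -8.6056, π⊥ = -2-2·β' ≈ -1.3944 ∉ [-1.3, -0.9) ⇒ out
candidate 2: (m,n)=(-13,-5) → π∥ = -13-5·β ≈ -29.5139, π⊥ = -13-5·β' ≈ -11.4861 ∉ [-1.3, -0.9) ⇒ out
candidate 3: (m,n)=(-4,24) → π∥ = -4+24·β ≈ 75.2666, π⊥ = -4+24·β' ≈ -11.2666 ∉ [-1.3, -0.9) ⇒ out
candidate 4: (m,n)=(-12,-23) → π∥ = -12-23·β ≈ -87.9638, π⊥ = -12-23·β' ≈ -5.0362 ∉ [-1.3, -0.9) ⇒ out
candidate 5: (m,n)=(1,9) → π∥ = 1+9·β ≈ 30.7250, π⊥ = 1+9·β' ≈ -1.7250 ∉ [-1.3, -0.9) ⇒ out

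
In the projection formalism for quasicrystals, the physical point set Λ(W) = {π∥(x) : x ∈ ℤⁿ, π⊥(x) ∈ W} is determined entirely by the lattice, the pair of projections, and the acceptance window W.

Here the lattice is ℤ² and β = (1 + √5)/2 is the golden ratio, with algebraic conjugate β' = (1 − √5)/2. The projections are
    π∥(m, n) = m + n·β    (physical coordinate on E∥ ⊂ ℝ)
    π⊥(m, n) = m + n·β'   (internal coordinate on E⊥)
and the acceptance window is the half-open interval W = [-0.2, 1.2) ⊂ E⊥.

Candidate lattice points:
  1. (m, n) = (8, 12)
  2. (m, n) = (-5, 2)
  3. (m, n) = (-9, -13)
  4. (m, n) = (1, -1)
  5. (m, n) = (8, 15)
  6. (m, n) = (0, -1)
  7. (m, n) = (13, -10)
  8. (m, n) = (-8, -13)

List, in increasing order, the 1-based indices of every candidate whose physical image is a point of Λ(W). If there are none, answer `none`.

Numerically β ≈ 1.6180 and β' = −1/β ≈ -0.6180.
candidate 1: (m,n)=(8,12) → π∥ = 8+12·β ≈ 27.4164, π⊥ = 8+12·β' ≈ 0.5836 ∈ [-0.2, 1.2) ⇒ IN Λ
candidate 2: (m,n)=(-5,2) → π∥ = -5+2·β ≈ -1.7639, π⊥ = -5+2·β' ≈ -6.2361 ∉ [-0.2, 1.2) ⇒ out
candidate 3: (m,n)=(-9,-13) → π∥ = -9-13·β ≈ -30.0344, π⊥ = -9-13·β' ≈ -0.9656 ∉ [-0.2, 1.2) ⇒ out
candidate 4: (m,n)=(1,-1) → π∥ = 1-1·β ≈ -0.6180, π⊥ = 1-1·β' ≈ 1.6180 ∉ [-0.2, 1.2) ⇒ out
candidate 5: (m,n)=(8,15) → π∥ = 8+15·β ≈ 32.2705, π⊥ = 8+15·β' ≈ -1.2705 ∉ [-0.2, 1.2) ⇒ out
candidate 6: (m,n)=(0,-1) → π∥ = 0-1·β ≈ -1.6180, π⊥ = 0-1·β' ≈ 0.6180 ∈ [-0.2, 1.2) ⇒ IN Λ
candidate 7: (m,n)=(13,-10) → π∥ = 13-10·β ≈ -3.1803, π⊥ = 13-10·β' ≈ 19.1803 ∉ [-0.2, 1.2) ⇒ out
candidate 8: (m,n)=(-8,-13) → π∥ = -8-13·β ≈ -29.0344, π⊥ = -8-13·β' ≈ 0.0344 ∈ [-0.2, 1.2) ⇒ IN Λ

1, 6, 8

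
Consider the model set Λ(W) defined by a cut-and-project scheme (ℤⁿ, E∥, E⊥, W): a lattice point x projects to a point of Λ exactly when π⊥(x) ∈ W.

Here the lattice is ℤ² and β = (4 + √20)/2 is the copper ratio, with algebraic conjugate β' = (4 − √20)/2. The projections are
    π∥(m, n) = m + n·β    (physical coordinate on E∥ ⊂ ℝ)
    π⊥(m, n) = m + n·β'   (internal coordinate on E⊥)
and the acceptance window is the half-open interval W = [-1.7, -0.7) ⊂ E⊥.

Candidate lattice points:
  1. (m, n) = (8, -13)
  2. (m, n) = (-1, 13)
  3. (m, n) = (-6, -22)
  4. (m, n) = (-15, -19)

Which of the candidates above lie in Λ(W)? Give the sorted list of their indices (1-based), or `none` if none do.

Compute β' = (4−√20)/2 = -0.236068, so π⊥(m,n) = m -0.236068·n.
candidate 1: (m,n)=(8,-13) → π∥ = 8-13·β ≈ -47.068884, π⊥ = 8-13·β' ≈ 11.068884 ∉ [-1.7, -0.7) ⇒ out
candidate 2: (m,n)=(-1,13) → π∥ = -1+13·β ≈ 54.068884, π⊥ = -1+13·β' ≈ -4.068884 ∉ [-1.7, -0.7) ⇒ out
candidate 3: (m,n)=(-6,-22) → π∥ = -6-22·β ≈ -99.193496, π⊥ = -6-22·β' ≈ -0.806504 ∈ [-1.7, -0.7) ⇒ IN Λ
candidate 4: (m,n)=(-15,-19) → π∥ = -15-19·β ≈ -95.485292, π⊥ = -15-19·β' ≈ -10.514708 ∉ [-1.7, -0.7) ⇒ out

3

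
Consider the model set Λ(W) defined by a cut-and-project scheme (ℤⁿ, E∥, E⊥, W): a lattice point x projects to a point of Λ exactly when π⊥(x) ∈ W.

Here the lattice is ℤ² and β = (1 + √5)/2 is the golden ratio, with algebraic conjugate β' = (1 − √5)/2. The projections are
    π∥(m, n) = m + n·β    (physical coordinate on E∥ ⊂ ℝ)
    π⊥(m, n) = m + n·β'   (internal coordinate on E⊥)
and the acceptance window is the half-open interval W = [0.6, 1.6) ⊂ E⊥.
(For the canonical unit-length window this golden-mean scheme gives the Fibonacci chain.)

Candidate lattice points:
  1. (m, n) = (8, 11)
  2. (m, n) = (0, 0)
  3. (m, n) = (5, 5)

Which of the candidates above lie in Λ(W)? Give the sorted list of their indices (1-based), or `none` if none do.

1

β' = (1−√5)/2 ≈ -0.6180.
#1 (8,11): internal coord 8 + (11)·β' = +1.2016; +1.2016 ∈ [0.6, 1.6) → IN Λ
#2 (0,0): internal coord 0 + (0)·β' = +0.0000; +0.0000 ∉ [0.6, 1.6) → out
#3 (5,5): internal coord 5 + (5)·β' = +1.9098; +1.9098 ∉ [0.6, 1.6) → out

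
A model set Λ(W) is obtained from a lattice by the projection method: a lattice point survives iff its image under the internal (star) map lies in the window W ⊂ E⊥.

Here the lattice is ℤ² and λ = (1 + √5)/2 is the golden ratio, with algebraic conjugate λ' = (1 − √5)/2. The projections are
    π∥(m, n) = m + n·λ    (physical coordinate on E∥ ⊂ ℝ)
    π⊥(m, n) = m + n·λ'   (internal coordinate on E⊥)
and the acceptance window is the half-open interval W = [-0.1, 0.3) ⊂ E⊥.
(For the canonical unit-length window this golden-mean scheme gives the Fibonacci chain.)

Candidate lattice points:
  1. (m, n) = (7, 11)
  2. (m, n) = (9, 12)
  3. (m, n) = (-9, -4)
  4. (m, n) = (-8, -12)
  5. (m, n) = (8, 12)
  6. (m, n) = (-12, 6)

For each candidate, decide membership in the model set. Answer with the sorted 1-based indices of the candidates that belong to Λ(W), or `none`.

1

Compute λ' = (1−√5)/2 = -0.6180, so π⊥(m,n) = m -0.6180·n.
#1 (7,11): internal coord 7 + (11)·λ' = +0.2016; +0.2016 ∈ [-0.1, 0.3) → IN Λ
#2 (9,12): internal coord 9 + (12)·λ' = +1.5836; +1.5836 ∉ [-0.1, 0.3) → out
#3 (-9,-4): internal coord -9 + (-4)·λ' = -6.5279; -6.5279 ∉ [-0.1, 0.3) → out
#4 (-8,-12): internal coord -8 + (-12)·λ' = -0.5836; -0.5836 ∉ [-0.1, 0.3) → out
#5 (8,12): internal coord 8 + (12)·λ' = +0.5836; +0.5836 ∉ [-0.1, 0.3) → out
#6 (-12,6): internal coord -12 + (6)·λ' = -15.7082; -15.7082 ∉ [-0.1, 0.3) → out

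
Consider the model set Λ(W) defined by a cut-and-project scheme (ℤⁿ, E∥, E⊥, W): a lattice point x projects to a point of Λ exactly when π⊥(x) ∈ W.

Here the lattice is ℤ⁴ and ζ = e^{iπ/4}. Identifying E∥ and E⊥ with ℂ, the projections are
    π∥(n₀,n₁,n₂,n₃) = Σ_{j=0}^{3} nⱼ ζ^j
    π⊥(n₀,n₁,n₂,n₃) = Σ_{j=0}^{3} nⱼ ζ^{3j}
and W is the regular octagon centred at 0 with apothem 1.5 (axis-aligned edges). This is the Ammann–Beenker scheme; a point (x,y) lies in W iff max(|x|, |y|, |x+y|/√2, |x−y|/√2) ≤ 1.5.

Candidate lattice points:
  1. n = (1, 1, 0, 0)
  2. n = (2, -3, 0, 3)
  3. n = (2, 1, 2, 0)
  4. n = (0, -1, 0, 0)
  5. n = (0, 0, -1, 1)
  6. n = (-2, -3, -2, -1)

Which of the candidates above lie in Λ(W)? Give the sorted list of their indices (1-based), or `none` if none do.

1, 4, 6

π⊥(n) = n₀ + n₁ζ³ + n₂ζ⁶ + n₃ζ⁹ where ζ = e^{iπ/4}.
candidate 1: n = (1, 1, 0, 0) → π⊥ ≈ (+0.292893, +0.707107); max(|x|,|y|,|x±y|/√2) = 0.707107 ≤ 1.5 ⇒ ∈ W
candidate 2: n = (2, -3, 0, 3) → π⊥ ≈ (+6.242641, +0.000000); max(|x|,|y|,|x±y|/√2) = 6.242641 > 1.5 ⇒ ∉ W
candidate 3: n = (2, 1, 2, 0) → π⊥ ≈ (+1.292893, -1.292893); max(|x|,|y|,|x±y|/√2) = 1.828427 > 1.5 ⇒ ∉ W
candidate 4: n = (0, -1, 0, 0) → π⊥ ≈ (+0.707107, -0.707107); max(|x|,|y|,|x±y|/√2) = 1.000000 ≤ 1.5 ⇒ ∈ W
candidate 5: n = (0, 0, -1, 1) → π⊥ ≈ (+0.707107, +1.707107); max(|x|,|y|,|x±y|/√2) = 1.707107 > 1.5 ⇒ ∉ W
candidate 6: n = (-2, -3, -2, -1) → π⊥ ≈ (-0.585786, -0.828427); max(|x|,|y|,|x±y|/√2) = 1.000000 ≤ 1.5 ⇒ ∈ W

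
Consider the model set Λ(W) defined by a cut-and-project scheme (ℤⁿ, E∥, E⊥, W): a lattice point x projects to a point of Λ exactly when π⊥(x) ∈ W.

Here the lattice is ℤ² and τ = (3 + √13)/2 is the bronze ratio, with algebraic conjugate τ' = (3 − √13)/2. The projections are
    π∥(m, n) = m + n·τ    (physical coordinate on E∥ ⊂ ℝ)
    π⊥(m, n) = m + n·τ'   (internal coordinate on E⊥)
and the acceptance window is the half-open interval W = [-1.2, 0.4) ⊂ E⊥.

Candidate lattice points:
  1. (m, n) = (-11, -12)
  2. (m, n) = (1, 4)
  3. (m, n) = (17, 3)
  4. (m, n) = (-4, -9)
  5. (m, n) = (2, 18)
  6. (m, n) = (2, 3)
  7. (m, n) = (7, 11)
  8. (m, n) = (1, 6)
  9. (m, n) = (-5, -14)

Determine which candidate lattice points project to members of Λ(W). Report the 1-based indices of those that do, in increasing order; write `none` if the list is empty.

Numerically τ ≈ 3.30278 and τ' = −1/τ ≈ -0.30278.
#1 (-11,-12): internal coord -11 + (-12)·τ' = -7.36669; -7.36669 ∉ [-1.2, 0.4) → out
#2 (1,4): internal coord 1 + (4)·τ' = -0.21110; -0.21110 ∈ [-1.2, 0.4) → IN Λ
#3 (17,3): internal coord 17 + (3)·τ' = +16.09167; +16.09167 ∉ [-1.2, 0.4) → out
#4 (-4,-9): internal coord -4 + (-9)·τ' = -1.27502; -1.27502 ∉ [-1.2, 0.4) → out
#5 (2,18): internal coord 2 + (18)·τ' = -3.44996; -3.44996 ∉ [-1.2, 0.4) → out
#6 (2,3): internal coord 2 + (3)·τ' = +1.09167; +1.09167 ∉ [-1.2, 0.4) → out
#7 (7,11): internal coord 7 + (11)·τ' = +3.66947; +3.66947 ∉ [-1.2, 0.4) → out
#8 (1,6): internal coord 1 + (6)·τ' = -0.81665; -0.81665 ∈ [-1.2, 0.4) → IN Λ
#9 (-5,-14): internal coord -5 + (-14)·τ' = -0.76114; -0.76114 ∈ [-1.2, 0.4) → IN Λ

2, 8, 9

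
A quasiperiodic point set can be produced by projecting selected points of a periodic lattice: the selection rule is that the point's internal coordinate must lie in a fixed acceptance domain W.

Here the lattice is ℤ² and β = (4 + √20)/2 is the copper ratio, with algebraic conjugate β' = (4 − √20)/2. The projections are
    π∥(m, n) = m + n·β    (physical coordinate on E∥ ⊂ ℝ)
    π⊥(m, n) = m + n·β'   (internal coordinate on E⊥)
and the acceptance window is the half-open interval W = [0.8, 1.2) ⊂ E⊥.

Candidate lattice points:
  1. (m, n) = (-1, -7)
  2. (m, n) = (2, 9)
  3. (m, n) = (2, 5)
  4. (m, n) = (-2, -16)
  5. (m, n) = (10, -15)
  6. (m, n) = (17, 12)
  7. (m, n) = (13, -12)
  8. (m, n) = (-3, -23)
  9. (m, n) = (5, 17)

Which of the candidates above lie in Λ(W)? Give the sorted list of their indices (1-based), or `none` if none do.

β' = (4−√20)/2 ≈ -0.236068.
candidate 1: (m,n)=(-1,-7) → π∥ = -1-7·β ≈ -30.652476, π⊥ = -1-7·β' ≈ 0.652476 ∉ [0.8, 1.2) ⇒ out
candidate 2: (m,n)=(2,9) → π∥ = 2+9·β ≈ 40.124612, π⊥ = 2+9·β' ≈ -0.124612 ∉ [0.8, 1.2) ⇒ out
candidate 3: (m,n)=(2,5) → π∥ = 2+5·β ≈ 23.180340, π⊥ = 2+5·β' ≈ 0.819660 ∈ [0.8, 1.2) ⇒ IN Λ
candidate 4: (m,n)=(-2,-16) → π∥ = -2-16·β ≈ -69.777088, π⊥ = -2-16·β' ≈ 1.777088 ∉ [0.8, 1.2) ⇒ out
candidate 5: (m,n)=(10,-15) → π∥ = 10-15·β ≈ -53.541020, π⊥ = 10-15·β' ≈ 13.541020 ∉ [0.8, 1.2) ⇒ out
candidate 6: (m,n)=(17,12) → π∥ = 17+12·β ≈ 67.832816, π⊥ = 17+12·β' ≈ 14.167184 ∉ [0.8, 1.2) ⇒ out
candidate 7: (m,n)=(13,-12) → π∥ = 13-12·β ≈ -37.832816, π⊥ = 13-12·β' ≈ 15.832816 ∉ [0.8, 1.2) ⇒ out
candidate 8: (m,n)=(-3,-23) → π∥ = -3-23·β ≈ -100.429563, π⊥ = -3-23·β' ≈ 2.429563 ∉ [0.8, 1.2) ⇒ out
candidate 9: (m,n)=(5,17) → π∥ = 5+17·β ≈ 77.013156, π⊥ = 5+17·β' ≈ 0.986844 ∈ [0.8, 1.2) ⇒ IN Λ

3, 9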